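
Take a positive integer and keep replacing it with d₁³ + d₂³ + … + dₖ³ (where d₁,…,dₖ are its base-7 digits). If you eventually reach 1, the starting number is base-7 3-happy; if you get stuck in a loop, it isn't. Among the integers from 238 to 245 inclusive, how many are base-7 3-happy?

238: 238 → 280 → 250 → 250  — not base-7 3-happy
239: 239 → 281 → 251 → 341 → 557 → 137 → 197 → 65 → 17 → 35 → 125 → 251  — not base-7 3-happy
240: 240 → 288 → 342 → 648 → 282 → 258 → 342  — not base-7 3-happy
241: 241 → 307 → 433 → 343 → 1  — base-7 3-happy
242: 242 → 344 → 2 → 8 → 2  — not base-7 3-happy
243: 243 → 405 → 219 → 99 → 9 → 9  — not base-7 3-happy
244: 244 → 496 → 244  — not base-7 3-happy
245: 245 → 125 → 251 → 341 → 557 → 137 → 197 → 65 → 17 → 35 → 125  — not base-7 3-happy
base-7 3-happy: 241

1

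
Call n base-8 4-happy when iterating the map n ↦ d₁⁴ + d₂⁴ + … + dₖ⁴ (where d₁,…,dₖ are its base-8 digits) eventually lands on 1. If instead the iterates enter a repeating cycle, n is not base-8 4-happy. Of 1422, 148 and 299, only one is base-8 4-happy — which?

148

1422: 1422 → 2609 → 1922 → 1393 → 1938 → 1409 → 1313 → 529 → 18 → 32 → 256 → 256  — repeats 256 (not base-8 4-happy)
148: 148 → 288 → 512 → 1  — reaches 1 (base-8 4-happy)
299: 299 → 962 → 2418 → 2193 → 289 → 513 → 2 → 16 → 16  — repeats 16 (not base-8 4-happy)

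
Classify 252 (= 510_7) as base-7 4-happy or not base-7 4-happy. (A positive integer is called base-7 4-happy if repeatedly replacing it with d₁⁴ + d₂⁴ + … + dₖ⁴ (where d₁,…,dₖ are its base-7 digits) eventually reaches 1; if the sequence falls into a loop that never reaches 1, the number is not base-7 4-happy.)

not base-7 4-happy

252 = (5,1,0)_7 → 5⁴ + 1⁴ + 0⁴ = 625 + 1 + 0 = 626
626 = (1,5,5,3)_7 → 1⁴ + 5⁴ + 5⁴ + 3⁴ = 1 + 625 + 625 + 81 = 1332
1332 = (3,6,1,2)_7 → 3⁴ + 6⁴ + 1⁴ + 2⁴ = 81 + 1296 + 1 + 16 = 1394
1394 = (4,0,3,1)_7 → 4⁴ + 0⁴ + 3⁴ + 1⁴ = 256 + 0 + 81 + 1 = 338
338 = (6,6,2)_7 → 6⁴ + 6⁴ + 2⁴ = 1296 + 1296 + 16 = 2608
2608 = (1,0,4,1,4)_7 → 1⁴ + 0⁴ + 4⁴ + 1⁴ + 4⁴ = 1 + 0 + 256 + 1 + 256 = 514
514 = (1,3,3,3)_7 → 1⁴ + 3⁴ + 3⁴ + 3⁴ = 1 + 81 + 81 + 81 = 244
244 = (4,6,6)_7 → 4⁴ + 6⁴ + 6⁴ = 256 + 1296 + 1296 = 2848
2848 = (1,1,2,0,6)_7 → 1⁴ + 1⁴ + 2⁴ + 0⁴ + 6⁴ = 1 + 1 + 16 + 0 + 1296 = 1314
1314 = (3,5,5,5)_7 → 3⁴ + 5⁴ + 5⁴ + 5⁴ = 81 + 625 + 625 + 625 = 1956
1956 = (5,4,6,3)_7 → 5⁴ + 4⁴ + 6⁴ + 3⁴ = 625 + 256 + 1296 + 81 = 2258
2258 = (6,4,0,4)_7 → 6⁴ + 4⁴ + 0⁴ + 4⁴ = 1296 + 256 + 0 + 256 = 1808
1808 = (5,1,6,2)_7 → 5⁴ + 1⁴ + 6⁴ + 2⁴ = 625 + 1 + 1296 + 16 = 1938
1938 = (5,4,3,6)_7 → 5⁴ + 4⁴ + 3⁴ + 6⁴ = 625 + 256 + 81 + 1296 = 2258  — 2258 already seen; the sequence cycles without reaching 1.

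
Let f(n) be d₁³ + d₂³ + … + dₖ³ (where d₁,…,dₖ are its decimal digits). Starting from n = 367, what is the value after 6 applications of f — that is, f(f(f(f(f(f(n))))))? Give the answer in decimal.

730

367 → 3³ + 6³ + 7³ = 586
586 → 5³ + 8³ + 6³ = 853
853 → 8³ + 5³ + 3³ = 664
664 → 6³ + 6³ + 4³ = 496
496 → 4³ + 9³ + 6³ = 1009
1009 → 1³ + 0³ + 0³ + 9³ = 730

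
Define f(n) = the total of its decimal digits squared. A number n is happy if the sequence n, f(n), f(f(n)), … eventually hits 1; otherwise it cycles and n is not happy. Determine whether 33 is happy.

33 → 18
18 → 65
65 → 61
61 → 37
37 → 58
58 → 89
89 → 145
145 → 42
42 → 20
20 → 4
4 → 16
16 → 37  — 37 already seen; the sequence cycles without reaching 1.

not happy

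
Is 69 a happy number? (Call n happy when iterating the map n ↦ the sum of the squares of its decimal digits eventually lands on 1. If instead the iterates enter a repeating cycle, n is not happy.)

not happy

69 → 6² + 9² = 36 + 81 = 117
117 → 1² + 1² + 7² = 1 + 1 + 49 = 51
51 → 5² + 1² = 25 + 1 = 26
26 → 2² + 6² = 4 + 36 = 40
40 → 4² + 0² = 16 + 0 = 16
16 → 1² + 6² = 1 + 36 = 37
37 → 3² + 7² = 9 + 49 = 58
58 → 5² + 8² = 25 + 64 = 89
89 → 8² + 9² = 64 + 81 = 145
145 → 1² + 4² + 5² = 1 + 16 + 25 = 42
42 → 4² + 2² = 16 + 4 = 20
20 → 2² + 0² = 4 + 0 = 4
4 → 4² = 16  — 16 already seen; the sequence cycles without reaching 1.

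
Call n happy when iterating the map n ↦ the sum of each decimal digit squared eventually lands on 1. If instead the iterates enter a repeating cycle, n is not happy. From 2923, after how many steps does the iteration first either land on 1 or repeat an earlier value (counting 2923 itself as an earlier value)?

2923 → 2² + 9² + 2² + 3² = 4 + 81 + 4 + 9 = 98
98 → 9² + 8² = 81 + 64 = 145
145 → 1² + 4² + 5² = 1 + 16 + 25 = 42
42 → 4² + 2² = 16 + 4 = 20
20 → 2² + 0² = 4 + 0 = 4
4 → 4² = 16
16 → 1² + 6² = 1 + 36 = 37
37 → 3² + 7² = 9 + 49 = 58
58 → 5² + 8² = 25 + 64 = 89
89 → 8² + 9² = 64 + 81 = 145  — 145 repeats.
That took 10 steps.

10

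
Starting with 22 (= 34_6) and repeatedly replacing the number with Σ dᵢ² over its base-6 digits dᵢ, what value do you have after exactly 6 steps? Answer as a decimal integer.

20

22 = (3,4)_6 → 3² + 4² = 9 + 16 = 25
25 = (4,1)_6 → 4² + 1² = 16 + 1 = 17
17 = (2,5)_6 → 2² + 5² = 4 + 25 = 29
29 = (4,5)_6 → 4² + 5² = 16 + 25 = 41
41 = (1,0,5)_6 → 1² + 0² + 5² = 1 + 0 + 25 = 26
26 = (4,2)_6 → 4² + 2² = 16 + 4 = 20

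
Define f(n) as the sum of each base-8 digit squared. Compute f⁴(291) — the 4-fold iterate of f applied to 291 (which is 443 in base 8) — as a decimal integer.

26

291 = (4,4,3)_8 → 41
41 = (5,1)_8 → 26
26 = (3,2)_8 → 13
13 = (1,5)_8 → 26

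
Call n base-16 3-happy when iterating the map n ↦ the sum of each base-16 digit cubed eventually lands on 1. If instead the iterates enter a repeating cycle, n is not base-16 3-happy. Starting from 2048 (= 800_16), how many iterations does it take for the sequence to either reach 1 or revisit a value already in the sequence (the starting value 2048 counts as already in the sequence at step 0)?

2048 = (8,0,0)_16 → 512
512 = (2,0,0)_16 → 8
8 = (8)_16 → 512  — 512 repeats.
That took 3 steps.

3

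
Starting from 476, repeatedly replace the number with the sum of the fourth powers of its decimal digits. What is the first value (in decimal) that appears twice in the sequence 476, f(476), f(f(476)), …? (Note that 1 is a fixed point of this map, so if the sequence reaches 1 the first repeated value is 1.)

476 → 3953
3953 → 7348
7348 → 6834
6834 → 5729
5729 → 9603
9603 → 7938
7938 → 13139
13139 → 6725
6725 → 4338
4338 → 4514
4514 → 1138
1138 → 4179
4179 → 9219
9219 → 13139  — 13139 already appeared earlier.

13139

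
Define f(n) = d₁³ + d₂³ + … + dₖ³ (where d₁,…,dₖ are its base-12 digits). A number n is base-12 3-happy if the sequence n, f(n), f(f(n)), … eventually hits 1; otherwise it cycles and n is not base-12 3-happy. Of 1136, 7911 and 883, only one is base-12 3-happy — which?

1136: 1136 → 1855 → 1344 → 793 → 342 → 288 → 8 → 512 → 755 → 1464 → 1008 → 343 → 415 → 1351 → 1136  — repeats 1136 (not base-12 3-happy)
7911: 7911 → 1638 → 1611 → 1366 → 1854 → 1217 → 762 → 368 → 736 → 190 → 1028 → 856 → 1520 → 1728 → 1  — reaches 1 (base-12 3-happy)
883: 883 → 560 → 1539 → 1539  — repeats 1539 (not base-12 3-happy)

7911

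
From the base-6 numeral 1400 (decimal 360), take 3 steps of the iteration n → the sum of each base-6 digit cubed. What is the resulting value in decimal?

190

360 = (1,4,0,0)_6 → 65
65 = (1,4,5)_6 → 190
190 = (5,1,4)_6 → 190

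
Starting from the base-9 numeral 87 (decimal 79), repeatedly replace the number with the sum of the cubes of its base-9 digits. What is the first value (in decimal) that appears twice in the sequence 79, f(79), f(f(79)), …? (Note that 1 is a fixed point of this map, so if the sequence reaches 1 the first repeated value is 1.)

127

79 = (8,7)_9 → 8³ + 7³ = 512 + 343 = 855
855 = (1,1,5,0)_9 → 1³ + 1³ + 5³ + 0³ = 1 + 1 + 125 + 0 = 127
127 = (1,5,1)_9 → 1³ + 5³ + 1³ = 1 + 125 + 1 = 127  — 127 already appeared earlier.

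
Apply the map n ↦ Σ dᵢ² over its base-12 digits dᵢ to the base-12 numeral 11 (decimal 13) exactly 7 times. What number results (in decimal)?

64

13 = (1,1)_12 → 2
2 = (2)_12 → 4
4 = (4)_12 → 16
16 = (1,4)_12 → 17
17 = (1,5)_12 → 26
26 = (2,2)_12 → 8
8 = (8)_12 → 64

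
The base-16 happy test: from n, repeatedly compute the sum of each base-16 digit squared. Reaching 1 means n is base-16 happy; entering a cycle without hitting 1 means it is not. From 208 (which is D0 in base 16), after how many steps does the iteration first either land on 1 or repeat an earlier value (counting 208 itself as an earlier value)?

7

208 = (13,0)_16 → 169
169 = (10,9)_16 → 181
181 = (11,5)_16 → 146
146 = (9,2)_16 → 85
85 = (5,5)_16 → 50
50 = (3,2)_16 → 13
13 = (13)_16 → 169  — 169 repeats.
That took 7 steps.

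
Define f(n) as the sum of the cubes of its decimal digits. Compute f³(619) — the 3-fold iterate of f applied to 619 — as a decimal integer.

619 → 6³ + 1³ + 9³ = 216 + 1 + 729 = 946
946 → 9³ + 4³ + 6³ = 729 + 64 + 216 = 1009
1009 → 1³ + 0³ + 0³ + 9³ = 1 + 0 + 0 + 729 = 730

730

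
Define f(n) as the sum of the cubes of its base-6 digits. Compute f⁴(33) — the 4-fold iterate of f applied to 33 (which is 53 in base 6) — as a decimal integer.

33 = (5,3)_6 → 5³ + 3³ = 125 + 27 = 152
152 = (4,1,2)_6 → 4³ + 1³ + 2³ = 64 + 1 + 8 = 73
73 = (2,0,1)_6 → 2³ + 0³ + 1³ = 8 + 0 + 1 = 9
9 = (1,3)_6 → 1³ + 3³ = 1 + 27 = 28

28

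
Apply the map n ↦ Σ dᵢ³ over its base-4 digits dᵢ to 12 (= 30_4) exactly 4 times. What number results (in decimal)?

12 = (3,0)_4 → 3³ + 0³ = 27 + 0 = 27
27 = (1,2,3)_4 → 1³ + 2³ + 3³ = 1 + 8 + 27 = 36
36 = (2,1,0)_4 → 2³ + 1³ + 0³ = 8 + 1 + 0 = 9
9 = (2,1)_4 → 2³ + 1³ = 8 + 1 = 9

9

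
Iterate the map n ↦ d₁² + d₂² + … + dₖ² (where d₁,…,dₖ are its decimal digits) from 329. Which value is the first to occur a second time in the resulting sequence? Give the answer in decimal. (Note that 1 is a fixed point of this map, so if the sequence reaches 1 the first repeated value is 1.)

329 → 3² + 2² + 9² = 94
94 → 9² + 4² = 97
97 → 9² + 7² = 130
130 → 1² + 3² + 0² = 10
10 → 1² + 0² = 1  — reached the fixed point 1.
1 → 1, so 1 is the first repeated value.

1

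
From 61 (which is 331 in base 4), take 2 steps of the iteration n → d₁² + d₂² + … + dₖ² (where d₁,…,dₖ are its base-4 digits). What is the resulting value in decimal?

10

61 = (3,3,1)_4 → 19
19 = (1,0,3)_4 → 10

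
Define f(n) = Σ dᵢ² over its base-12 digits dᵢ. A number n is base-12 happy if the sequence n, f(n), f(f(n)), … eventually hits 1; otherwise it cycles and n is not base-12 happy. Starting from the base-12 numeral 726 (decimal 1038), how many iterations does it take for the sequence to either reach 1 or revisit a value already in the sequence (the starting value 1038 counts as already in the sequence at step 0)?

1038 = (7,2,6)_12 → 7² + 2² + 6² = 89
89 = (7,5)_12 → 7² + 5² = 74
74 = (6,2)_12 → 6² + 2² = 40
40 = (3,4)_12 → 3² + 4² = 25
25 = (2,1)_12 → 2² + 1² = 5
5 = (5)_12 → 5² = 25  — 25 repeats.
That took 6 steps.

6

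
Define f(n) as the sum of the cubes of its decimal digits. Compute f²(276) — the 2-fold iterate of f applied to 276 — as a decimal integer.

276 → 567
567 → 684

684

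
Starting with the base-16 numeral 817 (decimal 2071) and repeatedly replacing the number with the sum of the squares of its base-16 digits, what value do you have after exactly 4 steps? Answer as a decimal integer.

2071 = (8,1,7)_16 → 114
114 = (7,2)_16 → 53
53 = (3,5)_16 → 34
34 = (2,2)_16 → 8

8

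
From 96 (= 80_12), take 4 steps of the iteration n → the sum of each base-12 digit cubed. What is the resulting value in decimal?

1008

96 = (8,0)_12 → 8³ + 0³ = 512 + 0 = 512
512 = (3,6,8)_12 → 3³ + 6³ + 8³ = 27 + 216 + 512 = 755
755 = (5,2,11)_12 → 5³ + 2³ + 11³ = 125 + 8 + 1331 = 1464
1464 = (10,2,0)_12 → 10³ + 2³ + 0³ = 1000 + 8 + 0 = 1008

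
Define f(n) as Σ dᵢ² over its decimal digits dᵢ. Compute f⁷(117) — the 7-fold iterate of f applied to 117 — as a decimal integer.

89

117 → 1² + 1² + 7² = 51
51 → 5² + 1² = 26
26 → 2² + 6² = 40
40 → 4² + 0² = 16
16 → 1² + 6² = 37
37 → 3² + 7² = 58
58 → 5² + 8² = 89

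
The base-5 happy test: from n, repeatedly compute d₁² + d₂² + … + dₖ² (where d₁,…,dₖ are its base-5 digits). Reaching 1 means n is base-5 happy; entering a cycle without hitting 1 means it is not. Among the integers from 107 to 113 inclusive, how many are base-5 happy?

107: 107 → 21 → 17 → 13 → 13  — not base-5 happy
108: 108 → 26 → 2 → 4 → 16 → 10 → 4  — not base-5 happy
109: 109 → 33 → 11 → 5 → 1  — base-5 happy
110: 110 → 20 → 16 → 10 → 4 → 16  — not base-5 happy
111: 111 → 21 → 17 → 13 → 13  — not base-5 happy
112: 112 → 24 → 32 → 6 → 2 → 4 → 16 → 10 → 4  — not base-5 happy
113: 113 → 29 → 17 → 13 → 13  — not base-5 happy
base-5 happy: 109

1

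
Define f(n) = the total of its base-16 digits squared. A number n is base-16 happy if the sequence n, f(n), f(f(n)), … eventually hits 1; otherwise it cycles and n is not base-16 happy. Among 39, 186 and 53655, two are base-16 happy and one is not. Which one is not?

39: 39 → 53 → 34 → 8 → 64 → 16 → 1  — reaches 1 (base-16 happy)
186: 186 → 221 → 338 → 30 → 197 → 169 → 181 → 146 → 85 → 50 → 13 → 169  — repeats 169 (not base-16 happy)
53655: 53655 → 300 → 149 → 106 → 136 → 128 → 64 → 16 → 1  — reaches 1 (base-16 happy)

186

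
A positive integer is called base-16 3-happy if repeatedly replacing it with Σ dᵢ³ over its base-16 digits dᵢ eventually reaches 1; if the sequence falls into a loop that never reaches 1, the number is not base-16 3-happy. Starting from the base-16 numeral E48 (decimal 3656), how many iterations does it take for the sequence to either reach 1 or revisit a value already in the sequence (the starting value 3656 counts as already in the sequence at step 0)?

3656 = (14,4,8)_16 → 14³ + 4³ + 8³ = 3320
3320 = (12,15,8)_16 → 12³ + 15³ + 8³ = 5615
5615 = (1,5,14,15)_16 → 1³ + 5³ + 14³ + 15³ = 6245
6245 = (1,8,6,5)_16 → 1³ + 8³ + 6³ + 5³ = 854
854 = (3,5,6)_16 → 3³ + 5³ + 6³ = 368
368 = (1,7,0)_16 → 1³ + 7³ + 0³ = 344
344 = (1,5,8)_16 → 1³ + 5³ + 8³ = 638
638 = (2,7,14)_16 → 2³ + 7³ + 14³ = 3095
3095 = (12,1,7)_16 → 12³ + 1³ + 7³ = 2072
2072 = (8,1,8)_16 → 8³ + 1³ + 8³ = 1025
1025 = (4,0,1)_16 → 4³ + 0³ + 1³ = 65
65 = (4,1)_16 → 4³ + 1³ = 65  — 65 repeats.
That took 12 steps.

12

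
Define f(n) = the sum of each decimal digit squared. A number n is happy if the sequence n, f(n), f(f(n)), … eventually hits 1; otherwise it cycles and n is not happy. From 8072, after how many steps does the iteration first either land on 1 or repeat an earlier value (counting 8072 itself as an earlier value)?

8072 → 117
117 → 51
51 → 26
26 → 40
40 → 16
16 → 37
37 → 58
58 → 89
89 → 145
145 → 42
42 → 20
20 → 4
4 → 16  — 16 repeats.
That took 13 steps.

13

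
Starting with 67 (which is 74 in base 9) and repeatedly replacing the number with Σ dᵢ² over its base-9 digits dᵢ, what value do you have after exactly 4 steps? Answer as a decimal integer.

67 = (7,4)_9 → 7² + 4² = 49 + 16 = 65
65 = (7,2)_9 → 7² + 2² = 49 + 4 = 53
53 = (5,8)_9 → 5² + 8² = 25 + 64 = 89
89 = (1,0,8)_9 → 1² + 0² + 8² = 1 + 0 + 64 = 65

65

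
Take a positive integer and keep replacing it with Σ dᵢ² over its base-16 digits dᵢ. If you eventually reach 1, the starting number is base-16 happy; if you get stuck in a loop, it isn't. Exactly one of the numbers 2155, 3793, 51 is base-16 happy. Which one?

3793

2155: 2155 → 221 → 338 → 30 → 197 → 169 → 181 → 146 → 85 → 50 → 13 → 169  — repeats 169 (not base-16 happy)
3793: 3793 → 366 → 233 → 277 → 27 → 122 → 149 → 106 → 136 → 128 → 64 → 16 → 1  — reaches 1 (base-16 happy)
51: 51 → 18 → 5 → 25 → 82 → 29 → 170 → 200 → 208 → 169 → 181 → 146 → 85 → 50 → 13 → 169  — repeats 169 (not base-16 happy)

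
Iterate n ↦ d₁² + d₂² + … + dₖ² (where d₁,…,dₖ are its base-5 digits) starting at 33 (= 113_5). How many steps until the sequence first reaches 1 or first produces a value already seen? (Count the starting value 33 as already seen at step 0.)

33 = (1,1,3)_5 → 1² + 1² + 3² = 1 + 1 + 9 = 11
11 = (2,1)_5 → 2² + 1² = 4 + 1 = 5
5 = (1,0)_5 → 1² + 0² = 1 + 0 = 1  — reached 1.
That took 3 steps.

3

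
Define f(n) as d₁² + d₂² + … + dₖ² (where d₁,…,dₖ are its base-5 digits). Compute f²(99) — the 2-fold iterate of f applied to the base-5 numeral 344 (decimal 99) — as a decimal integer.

99 = (3,4,4)_5 → 3² + 4² + 4² = 41
41 = (1,3,1)_5 → 1² + 3² + 1² = 11

11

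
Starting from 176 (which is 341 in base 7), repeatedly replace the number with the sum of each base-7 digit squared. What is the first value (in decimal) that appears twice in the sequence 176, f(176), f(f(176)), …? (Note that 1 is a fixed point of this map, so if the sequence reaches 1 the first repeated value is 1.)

10

176 = (3,4,1)_7 → 26
26 = (3,5)_7 → 34
34 = (4,6)_7 → 52
52 = (1,0,3)_7 → 10
10 = (1,3)_7 → 10  — 10 already appeared earlier.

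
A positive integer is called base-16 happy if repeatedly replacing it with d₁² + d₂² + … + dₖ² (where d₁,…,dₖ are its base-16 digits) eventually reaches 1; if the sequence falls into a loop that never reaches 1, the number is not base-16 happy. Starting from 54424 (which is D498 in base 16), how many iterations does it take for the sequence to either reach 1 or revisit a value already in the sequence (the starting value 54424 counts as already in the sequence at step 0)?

10

54424 = (13,4,9,8)_16 → 13² + 4² + 9² + 8² = 330
330 = (1,4,10)_16 → 1² + 4² + 10² = 117
117 = (7,5)_16 → 7² + 5² = 74
74 = (4,10)_16 → 4² + 10² = 116
116 = (7,4)_16 → 7² + 4² = 65
65 = (4,1)_16 → 4² + 1² = 17
17 = (1,1)_16 → 1² + 1² = 2
2 = (2)_16 → 2² = 4
4 = (4)_16 → 4² = 16
16 = (1,0)_16 → 1² + 0² = 1  — reached 1.
That took 10 steps.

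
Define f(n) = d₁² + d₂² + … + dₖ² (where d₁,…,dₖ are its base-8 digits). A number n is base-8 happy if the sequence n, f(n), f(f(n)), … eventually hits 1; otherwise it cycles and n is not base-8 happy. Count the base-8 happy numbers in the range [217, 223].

1

217: 217 → 19 → 13 → 26 → 13  — not base-8 happy
218: 218 → 22 → 40 → 25 → 10 → 5 → 25  — not base-8 happy
219: 219 → 27 → 18 → 8 → 1  — base-8 happy
220: 220 → 34 → 20 → 20  — not base-8 happy
221: 221 → 43 → 34 → 20 → 20  — not base-8 happy
222: 222 → 54 → 72 → 2 → 4 → 16 → 4  — not base-8 happy
223: 223 → 67 → 10 → 5 → 25 → 10  — not base-8 happy
base-8 happy: 219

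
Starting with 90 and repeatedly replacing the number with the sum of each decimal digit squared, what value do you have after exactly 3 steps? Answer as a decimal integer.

90 → 81
81 → 65
65 → 61

61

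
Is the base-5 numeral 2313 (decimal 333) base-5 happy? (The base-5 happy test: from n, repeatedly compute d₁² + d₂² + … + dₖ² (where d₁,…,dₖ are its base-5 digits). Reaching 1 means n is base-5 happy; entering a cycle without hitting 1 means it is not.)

base-5 happy

333 = (2,3,1,3)_5 → 2² + 3² + 1² + 3² = 23
23 = (4,3)_5 → 4² + 3² = 25
25 = (1,0,0)_5 → 1² + 0² + 0² = 1  — reached 1.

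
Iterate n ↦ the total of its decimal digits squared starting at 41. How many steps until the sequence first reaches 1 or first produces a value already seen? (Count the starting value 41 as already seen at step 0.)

14

41 → 4² + 1² = 16 + 1 = 17
17 → 1² + 7² = 1 + 49 = 50
50 → 5² + 0² = 25 + 0 = 25
25 → 2² + 5² = 4 + 25 = 29
29 → 2² + 9² = 4 + 81 = 85
85 → 8² + 5² = 64 + 25 = 89
89 → 8² + 9² = 64 + 81 = 145
145 → 1² + 4² + 5² = 1 + 16 + 25 = 42
42 → 4² + 2² = 16 + 4 = 20
20 → 2² + 0² = 4 + 0 = 4
4 → 4² = 16
16 → 1² + 6² = 1 + 36 = 37
37 → 3² + 7² = 9 + 49 = 58
58 → 5² + 8² = 25 + 64 = 89  — 89 repeats.
That took 14 steps.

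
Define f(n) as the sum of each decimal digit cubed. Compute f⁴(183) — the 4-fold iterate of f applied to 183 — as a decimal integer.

183 → 1³ + 8³ + 3³ = 1 + 512 + 27 = 540
540 → 5³ + 4³ + 0³ = 125 + 64 + 0 = 189
189 → 1³ + 8³ + 9³ = 1 + 512 + 729 = 1242
1242 → 1³ + 2³ + 4³ + 2³ = 1 + 8 + 64 + 8 = 81

81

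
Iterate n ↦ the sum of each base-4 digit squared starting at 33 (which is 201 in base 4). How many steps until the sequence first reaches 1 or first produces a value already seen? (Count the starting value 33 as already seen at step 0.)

4

33 = (2,0,1)_4 → 2² + 0² + 1² = 4 + 0 + 1 = 5
5 = (1,1)_4 → 1² + 1² = 1 + 1 = 2
2 = (2)_4 → 2² = 4
4 = (1,0)_4 → 1² + 0² = 1 + 0 = 1  — reached 1.
That took 4 steps.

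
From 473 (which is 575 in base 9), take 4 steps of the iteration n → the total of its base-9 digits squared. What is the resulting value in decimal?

473 = (5,7,5)_9 → 5² + 7² + 5² = 25 + 49 + 25 = 99
99 = (1,2,0)_9 → 1² + 2² + 0² = 1 + 4 + 0 = 5
5 = (5)_9 → 5² = 25
25 = (2,7)_9 → 2² + 7² = 4 + 49 = 53

53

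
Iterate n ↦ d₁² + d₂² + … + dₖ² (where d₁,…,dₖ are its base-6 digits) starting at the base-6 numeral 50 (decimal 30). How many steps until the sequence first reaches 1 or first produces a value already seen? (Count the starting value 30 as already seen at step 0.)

30 = (5,0)_6 → 5² + 0² = 25 + 0 = 25
25 = (4,1)_6 → 4² + 1² = 16 + 1 = 17
17 = (2,5)_6 → 2² + 5² = 4 + 25 = 29
29 = (4,5)_6 → 4² + 5² = 16 + 25 = 41
41 = (1,0,5)_6 → 1² + 0² + 5² = 1 + 0 + 25 = 26
26 = (4,2)_6 → 4² + 2² = 16 + 4 = 20
20 = (3,2)_6 → 3² + 2² = 9 + 4 = 13
13 = (2,1)_6 → 2² + 1² = 4 + 1 = 5
5 = (5)_6 → 5² = 25  — 25 repeats.
That took 9 steps.

9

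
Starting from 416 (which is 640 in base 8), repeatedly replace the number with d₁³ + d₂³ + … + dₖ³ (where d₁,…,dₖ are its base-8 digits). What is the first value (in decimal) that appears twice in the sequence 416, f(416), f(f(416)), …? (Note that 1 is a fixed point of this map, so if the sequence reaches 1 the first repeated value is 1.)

559

416 = (6,4,0)_8 → 6³ + 4³ + 0³ = 280
280 = (4,3,0)_8 → 4³ + 3³ + 0³ = 91
91 = (1,3,3)_8 → 1³ + 3³ + 3³ = 55
55 = (6,7)_8 → 6³ + 7³ = 559
559 = (1,0,5,7)_8 → 1³ + 0³ + 5³ + 7³ = 469
469 = (7,2,5)_8 → 7³ + 2³ + 5³ = 476
476 = (7,3,4)_8 → 7³ + 3³ + 4³ = 434
434 = (6,6,2)_8 → 6³ + 6³ + 2³ = 440
440 = (6,7,0)_8 → 6³ + 7³ + 0³ = 559  — 559 already appeared earlier.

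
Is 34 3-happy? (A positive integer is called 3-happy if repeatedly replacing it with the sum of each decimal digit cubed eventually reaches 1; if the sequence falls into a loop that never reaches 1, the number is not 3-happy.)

not 3-happy

34 → 3³ + 4³ = 27 + 64 = 91
91 → 9³ + 1³ = 729 + 1 = 730
730 → 7³ + 3³ + 0³ = 343 + 27 + 0 = 370
370 → 3³ + 7³ + 0³ = 27 + 343 + 0 = 370  — 370 already seen; the sequence cycles without reaching 1.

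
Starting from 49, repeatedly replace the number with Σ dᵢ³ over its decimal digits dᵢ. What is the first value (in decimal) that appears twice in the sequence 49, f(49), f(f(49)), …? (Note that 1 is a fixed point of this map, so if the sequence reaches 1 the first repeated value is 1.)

1459

49 → 4³ + 9³ = 64 + 729 = 793
793 → 7³ + 9³ + 3³ = 343 + 729 + 27 = 1099
1099 → 1³ + 0³ + 9³ + 9³ = 1 + 0 + 729 + 729 = 1459
1459 → 1³ + 4³ + 5³ + 9³ = 1 + 64 + 125 + 729 = 919
919 → 9³ + 1³ + 9³ = 729 + 1 + 729 = 1459  — 1459 already appeared earlier.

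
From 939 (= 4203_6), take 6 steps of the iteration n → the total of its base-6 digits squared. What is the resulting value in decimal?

939 = (4,2,0,3)_6 → 4² + 2² + 0² + 3² = 16 + 4 + 0 + 9 = 29
29 = (4,5)_6 → 4² + 5² = 16 + 25 = 41
41 = (1,0,5)_6 → 1² + 0² + 5² = 1 + 0 + 25 = 26
26 = (4,2)_6 → 4² + 2² = 16 + 4 = 20
20 = (3,2)_6 → 3² + 2² = 9 + 4 = 13
13 = (2,1)_6 → 2² + 1² = 4 + 1 = 5

5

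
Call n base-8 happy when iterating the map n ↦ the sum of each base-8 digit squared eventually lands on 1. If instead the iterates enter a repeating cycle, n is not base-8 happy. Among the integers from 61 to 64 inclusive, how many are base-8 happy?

1

61: 61 → 74 → 6 → 36 → 32 → 16 → 4 → 16  — not base-8 happy
62: 62 → 85 → 30 → 45 → 50 → 40 → 25 → 10 → 5 → 25  — not base-8 happy
63: 63 → 98 → 21 → 29 → 34 → 20 → 20  — not base-8 happy
64: 64 → 1  — base-8 happy
base-8 happy: 64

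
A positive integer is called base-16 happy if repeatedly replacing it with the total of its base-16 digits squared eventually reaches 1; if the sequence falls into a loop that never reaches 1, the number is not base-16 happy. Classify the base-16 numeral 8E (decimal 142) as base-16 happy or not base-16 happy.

142 = (8,14)_16 → 260
260 = (1,0,4)_16 → 17
17 = (1,1)_16 → 2
2 = (2)_16 → 4
4 = (4)_16 → 16
16 = (1,0)_16 → 1  — reached 1.

base-16 happy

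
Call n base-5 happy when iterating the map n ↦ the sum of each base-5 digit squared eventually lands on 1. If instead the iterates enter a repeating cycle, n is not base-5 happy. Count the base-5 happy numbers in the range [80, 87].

2

80: 80 → 10 → 4 → 16 → 10  — not base-5 happy
81: 81 → 11 → 5 → 1  — base-5 happy
82: 82 → 14 → 20 → 16 → 10 → 4 → 16  — not base-5 happy
83: 83 → 19 → 25 → 1  — base-5 happy
84: 84 → 26 → 2 → 4 → 16 → 10 → 4  — not base-5 happy
85: 85 → 13 → 13  — not base-5 happy
86: 86 → 14 → 20 → 16 → 10 → 4 → 16  — not base-5 happy
87: 87 → 17 → 13 → 13  — not base-5 happy
base-5 happy: 81, 83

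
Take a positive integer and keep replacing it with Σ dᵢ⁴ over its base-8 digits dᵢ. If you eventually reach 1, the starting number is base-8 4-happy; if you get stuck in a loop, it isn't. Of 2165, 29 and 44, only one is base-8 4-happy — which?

2165

2165: 2165 → 2178 → 288 → 512 → 1  — reaches 1 (base-8 4-happy)
29: 29 → 706 → 98 → 273 → 273  — repeats 273 (not base-8 4-happy)
44: 44 → 881 → 1923 → 1458 → 2624 → 626 → 1314 → 544 → 257 → 257  — repeats 257 (not base-8 4-happy)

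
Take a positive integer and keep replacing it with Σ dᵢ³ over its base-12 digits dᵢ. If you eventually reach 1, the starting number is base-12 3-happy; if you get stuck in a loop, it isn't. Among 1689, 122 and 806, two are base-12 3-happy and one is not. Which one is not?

1689: 1689 → 2572 → 1190 → 547 → 1099 → 1029 → 1073 → 593 → 190 → 1028 → 856 → 1520 → 1728 → 1  — reaches 1 (base-12 3-happy)
122: 122 → 1008 → 343 → 415 → 1351 → 1136 → 1855 → 1344 → 793 → 342 → 288 → 8 → 512 → 755 → 1464 → 1008  — repeats 1008 (not base-12 3-happy)
806: 806 → 476 → 566 → 1366 → 1854 → 1217 → 762 → 368 → 736 → 190 → 1028 → 856 → 1520 → 1728 → 1  — reaches 1 (base-12 3-happy)

122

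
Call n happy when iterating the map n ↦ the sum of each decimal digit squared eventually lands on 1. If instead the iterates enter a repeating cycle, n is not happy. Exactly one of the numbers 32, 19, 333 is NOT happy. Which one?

333

32: 32 → 13 → 10 → 1  — reaches 1 (happy)
19: 19 → 82 → 68 → 100 → 1  — reaches 1 (happy)
333: 333 → 27 → 53 → 34 → 25 → 29 → 85 → 89 → 145 → 42 → 20 → 4 → 16 → 37 → 58 → 89  — repeats 89 (not happy)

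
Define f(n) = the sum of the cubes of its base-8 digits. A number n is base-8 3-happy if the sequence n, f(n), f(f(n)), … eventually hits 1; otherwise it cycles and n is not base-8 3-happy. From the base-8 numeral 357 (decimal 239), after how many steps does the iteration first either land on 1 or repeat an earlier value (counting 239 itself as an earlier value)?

10

239 = (3,5,7)_8 → 3³ + 5³ + 7³ = 27 + 125 + 343 = 495
495 = (7,5,7)_8 → 7³ + 5³ + 7³ = 343 + 125 + 343 = 811
811 = (1,4,5,3)_8 → 1³ + 4³ + 5³ + 3³ = 1 + 64 + 125 + 27 = 217
217 = (3,3,1)_8 → 3³ + 3³ + 1³ = 27 + 27 + 1 = 55
55 = (6,7)_8 → 6³ + 7³ = 216 + 343 = 559
559 = (1,0,5,7)_8 → 1³ + 0³ + 5³ + 7³ = 1 + 0 + 125 + 343 = 469
469 = (7,2,5)_8 → 7³ + 2³ + 5³ = 343 + 8 + 125 = 476
476 = (7,3,4)_8 → 7³ + 3³ + 4³ = 343 + 27 + 64 = 434
434 = (6,6,2)_8 → 6³ + 6³ + 2³ = 216 + 216 + 8 = 440
440 = (6,7,0)_8 → 6³ + 7³ + 0³ = 216 + 343 + 0 = 559  — 559 repeats.
That took 10 steps.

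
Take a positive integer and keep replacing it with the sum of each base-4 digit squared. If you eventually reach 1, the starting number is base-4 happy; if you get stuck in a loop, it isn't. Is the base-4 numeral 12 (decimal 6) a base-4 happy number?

base-4 happy

6 = (1,2)_4 → 1² + 2² = 5
5 = (1,1)_4 → 1² + 1² = 2
2 = (2)_4 → 2² = 4
4 = (1,0)_4 → 1² + 0² = 1  — reached 1.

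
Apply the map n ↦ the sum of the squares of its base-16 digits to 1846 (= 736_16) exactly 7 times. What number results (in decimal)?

181

1846 = (7,3,6)_16 → 7² + 3² + 6² = 94
94 = (5,14)_16 → 5² + 14² = 221
221 = (13,13)_16 → 13² + 13² = 338
338 = (1,5,2)_16 → 1² + 5² + 2² = 30
30 = (1,14)_16 → 1² + 14² = 197
197 = (12,5)_16 → 12² + 5² = 169
169 = (10,9)_16 → 10² + 9² = 181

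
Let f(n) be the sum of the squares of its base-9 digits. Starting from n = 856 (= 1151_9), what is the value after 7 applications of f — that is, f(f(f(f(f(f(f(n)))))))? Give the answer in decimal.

856 = (1,1,5,1)_9 → 1² + 1² + 5² + 1² = 28
28 = (3,1)_9 → 3² + 1² = 10
10 = (1,1)_9 → 1² + 1² = 2
2 = (2)_9 → 2² = 4
4 = (4)_9 → 4² = 16
16 = (1,7)_9 → 1² + 7² = 50
50 = (5,5)_9 → 5² + 5² = 50

50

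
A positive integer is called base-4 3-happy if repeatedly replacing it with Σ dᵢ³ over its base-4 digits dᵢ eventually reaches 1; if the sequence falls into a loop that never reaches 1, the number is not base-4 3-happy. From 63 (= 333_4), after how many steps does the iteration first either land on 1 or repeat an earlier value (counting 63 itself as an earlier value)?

6

63 = (3,3,3)_4 → 3³ + 3³ + 3³ = 81
81 = (1,1,0,1)_4 → 1³ + 1³ + 0³ + 1³ = 3
3 = (3)_4 → 3³ = 27
27 = (1,2,3)_4 → 1³ + 2³ + 3³ = 36
36 = (2,1,0)_4 → 2³ + 1³ + 0³ = 9
9 = (2,1)_4 → 2³ + 1³ = 9  — 9 repeats.
That took 6 steps.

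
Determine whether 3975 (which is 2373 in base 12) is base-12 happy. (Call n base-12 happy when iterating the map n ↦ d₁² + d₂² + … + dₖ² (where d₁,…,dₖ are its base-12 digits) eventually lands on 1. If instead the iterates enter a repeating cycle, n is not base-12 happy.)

3975 = (2,3,7,3)_12 → 71
71 = (5,11)_12 → 146
146 = (1,0,2)_12 → 5
5 = (5)_12 → 25
25 = (2,1)_12 → 5  — 5 already seen; the sequence cycles without reaching 1.

not base-12 happy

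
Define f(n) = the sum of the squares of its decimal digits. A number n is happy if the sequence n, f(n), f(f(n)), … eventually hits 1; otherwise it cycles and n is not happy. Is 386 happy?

happy

386 → 3² + 8² + 6² = 9 + 64 + 36 = 109
109 → 1² + 0² + 9² = 1 + 0 + 81 = 82
82 → 8² + 2² = 64 + 4 = 68
68 → 6² + 8² = 36 + 64 = 100
100 → 1² + 0² + 0² = 1 + 0 + 0 = 1  — reached 1.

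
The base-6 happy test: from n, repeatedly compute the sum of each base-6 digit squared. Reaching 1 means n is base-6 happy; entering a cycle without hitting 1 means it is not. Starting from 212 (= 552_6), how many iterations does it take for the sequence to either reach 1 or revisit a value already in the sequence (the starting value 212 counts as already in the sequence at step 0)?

212 = (5,5,2)_6 → 54
54 = (1,3,0)_6 → 10
10 = (1,4)_6 → 17
17 = (2,5)_6 → 29
29 = (4,5)_6 → 41
41 = (1,0,5)_6 → 26
26 = (4,2)_6 → 20
20 = (3,2)_6 → 13
13 = (2,1)_6 → 5
5 = (5)_6 → 25
25 = (4,1)_6 → 17  — 17 repeats.
That took 11 steps.

11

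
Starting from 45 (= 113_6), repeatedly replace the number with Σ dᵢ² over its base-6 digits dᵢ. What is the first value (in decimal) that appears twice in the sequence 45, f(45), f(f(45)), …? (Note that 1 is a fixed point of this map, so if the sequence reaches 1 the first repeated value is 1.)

45 = (1,1,3)_6 → 11
11 = (1,5)_6 → 26
26 = (4,2)_6 → 20
20 = (3,2)_6 → 13
13 = (2,1)_6 → 5
5 = (5)_6 → 25
25 = (4,1)_6 → 17
17 = (2,5)_6 → 29
29 = (4,5)_6 → 41
41 = (1,0,5)_6 → 26  — 26 already appeared earlier.

26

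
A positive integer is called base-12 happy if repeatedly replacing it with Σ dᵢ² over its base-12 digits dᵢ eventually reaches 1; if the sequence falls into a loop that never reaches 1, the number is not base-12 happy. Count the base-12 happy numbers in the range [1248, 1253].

1248: 1248 → 128 → 164 → 66 → 61 → 26 → 8 → 64 → 41 → 34 → 104 → 128  — not base-12 happy
1249: 1249 → 129 → 181 → 11 → 121 → 101 → 89 → 74 → 40 → 25 → 5 → 25  — not base-12 happy
1250: 1250 → 132 → 121 → 101 → 89 → 74 → 40 → 25 → 5 → 25  — not base-12 happy
1251: 1251 → 137 → 146 → 5 → 25 → 5  — not base-12 happy
1252: 1252 → 144 → 1  — base-12 happy
1253: 1253 → 153 → 82 → 136 → 137 → 146 → 5 → 25 → 5  — not base-12 happy
base-12 happy: 1252

1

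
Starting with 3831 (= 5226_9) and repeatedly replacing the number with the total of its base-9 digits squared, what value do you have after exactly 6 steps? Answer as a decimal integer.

89

3831 = (5,2,2,6)_9 → 69
69 = (7,6)_9 → 85
85 = (1,0,4)_9 → 17
17 = (1,8)_9 → 65
65 = (7,2)_9 → 53
53 = (5,8)_9 → 89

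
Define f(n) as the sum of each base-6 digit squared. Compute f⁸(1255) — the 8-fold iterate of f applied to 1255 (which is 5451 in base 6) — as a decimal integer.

20

1255 = (5,4,5,1)_6 → 5² + 4² + 5² + 1² = 25 + 16 + 25 + 1 = 67
67 = (1,5,1)_6 → 1² + 5² + 1² = 1 + 25 + 1 = 27
27 = (4,3)_6 → 4² + 3² = 16 + 9 = 25
25 = (4,1)_6 → 4² + 1² = 16 + 1 = 17
17 = (2,5)_6 → 2² + 5² = 4 + 25 = 29
29 = (4,5)_6 → 4² + 5² = 16 + 25 = 41
41 = (1,0,5)_6 → 1² + 0² + 5² = 1 + 0 + 25 = 26
26 = (4,2)_6 → 4² + 2² = 16 + 4 = 20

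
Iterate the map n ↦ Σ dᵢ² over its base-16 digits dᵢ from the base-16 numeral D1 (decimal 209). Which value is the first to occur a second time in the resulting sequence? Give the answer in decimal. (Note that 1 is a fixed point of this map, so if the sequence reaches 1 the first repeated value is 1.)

169

209 = (13,1)_16 → 13² + 1² = 169 + 1 = 170
170 = (10,10)_16 → 10² + 10² = 100 + 100 = 200
200 = (12,8)_16 → 12² + 8² = 144 + 64 = 208
208 = (13,0)_16 → 13² + 0² = 169 + 0 = 169
169 = (10,9)_16 → 10² + 9² = 100 + 81 = 181
181 = (11,5)_16 → 11² + 5² = 121 + 25 = 146
146 = (9,2)_16 → 9² + 2² = 81 + 4 = 85
85 = (5,5)_16 → 5² + 5² = 25 + 25 = 50
50 = (3,2)_16 → 3² + 2² = 9 + 4 = 13
13 = (13)_16 → 13² = 169  — 169 already appeared earlier.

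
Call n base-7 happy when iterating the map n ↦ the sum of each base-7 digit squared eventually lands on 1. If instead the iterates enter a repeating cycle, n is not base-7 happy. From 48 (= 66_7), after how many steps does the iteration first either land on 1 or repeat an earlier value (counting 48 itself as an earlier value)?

7

48 = (6,6)_7 → 72
72 = (1,3,2)_7 → 14
14 = (2,0)_7 → 4
4 = (4)_7 → 16
16 = (2,2)_7 → 8
8 = (1,1)_7 → 2
2 = (2)_7 → 4  — 4 repeats.
That took 7 steps.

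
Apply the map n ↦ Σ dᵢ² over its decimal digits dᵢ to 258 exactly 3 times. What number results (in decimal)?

258 → 2² + 5² + 8² = 93
93 → 9² + 3² = 90
90 → 9² + 0² = 81

81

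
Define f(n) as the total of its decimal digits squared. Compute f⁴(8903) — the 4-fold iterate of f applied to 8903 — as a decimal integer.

8903 → 8² + 9² + 0² + 3² = 64 + 81 + 0 + 9 = 154
154 → 1² + 5² + 4² = 1 + 25 + 16 = 42
42 → 4² + 2² = 16 + 4 = 20
20 → 2² + 0² = 4 + 0 = 4

4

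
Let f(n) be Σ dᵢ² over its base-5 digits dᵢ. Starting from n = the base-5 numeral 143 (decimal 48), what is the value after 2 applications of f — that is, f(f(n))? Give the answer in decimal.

48 = (1,4,3)_5 → 1² + 4² + 3² = 26
26 = (1,0,1)_5 → 1² + 0² + 1² = 2

2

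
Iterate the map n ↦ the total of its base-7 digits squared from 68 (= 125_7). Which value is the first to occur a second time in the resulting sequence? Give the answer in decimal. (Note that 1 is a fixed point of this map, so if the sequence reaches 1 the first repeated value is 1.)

2

68 = (1,2,5)_7 → 1² + 2² + 5² = 1 + 4 + 25 = 30
30 = (4,2)_7 → 4² + 2² = 16 + 4 = 20
20 = (2,6)_7 → 2² + 6² = 4 + 36 = 40
40 = (5,5)_7 → 5² + 5² = 25 + 25 = 50
50 = (1,0,1)_7 → 1² + 0² + 1² = 1 + 0 + 1 = 2
2 = (2)_7 → 2² = 4
4 = (4)_7 → 4² = 16
16 = (2,2)_7 → 2² + 2² = 4 + 4 = 8
8 = (1,1)_7 → 1² + 1² = 1 + 1 = 2  — 2 already appeared earlier.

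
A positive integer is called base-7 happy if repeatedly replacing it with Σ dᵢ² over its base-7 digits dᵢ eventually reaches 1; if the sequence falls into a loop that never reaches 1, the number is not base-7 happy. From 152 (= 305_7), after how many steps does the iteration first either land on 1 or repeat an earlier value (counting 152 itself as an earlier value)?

152 = (3,0,5)_7 → 3² + 0² + 5² = 34
34 = (4,6)_7 → 4² + 6² = 52
52 = (1,0,3)_7 → 1² + 0² + 3² = 10
10 = (1,3)_7 → 1² + 3² = 10  — 10 repeats.
That took 4 steps.

4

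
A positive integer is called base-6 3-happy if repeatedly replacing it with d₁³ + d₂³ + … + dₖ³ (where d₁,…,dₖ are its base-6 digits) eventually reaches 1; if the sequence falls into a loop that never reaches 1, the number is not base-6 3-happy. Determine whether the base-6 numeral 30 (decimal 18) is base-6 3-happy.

18 = (3,0)_6 → 27
27 = (4,3)_6 → 91
91 = (2,3,1)_6 → 36
36 = (1,0,0)_6 → 1  — reached 1.

base-6 3-happy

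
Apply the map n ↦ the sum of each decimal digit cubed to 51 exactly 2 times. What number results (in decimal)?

51 → 5³ + 1³ = 125 + 1 = 126
126 → 1³ + 2³ + 6³ = 1 + 8 + 216 = 225

225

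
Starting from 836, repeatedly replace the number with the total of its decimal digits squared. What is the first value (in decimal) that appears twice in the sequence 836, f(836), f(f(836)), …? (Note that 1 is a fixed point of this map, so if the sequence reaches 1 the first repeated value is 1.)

1

836 → 8² + 3² + 6² = 109
109 → 1² + 0² + 9² = 82
82 → 8² + 2² = 68
68 → 6² + 8² = 100
100 → 1² + 0² + 0² = 1  — reached the fixed point 1.
1 → 1, so 1 is the first repeated value.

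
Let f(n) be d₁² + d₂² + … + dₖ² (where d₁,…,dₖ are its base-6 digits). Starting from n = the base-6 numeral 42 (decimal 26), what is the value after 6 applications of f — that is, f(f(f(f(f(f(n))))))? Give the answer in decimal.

26 = (4,2)_6 → 4² + 2² = 20
20 = (3,2)_6 → 3² + 2² = 13
13 = (2,1)_6 → 2² + 1² = 5
5 = (5)_6 → 5² = 25
25 = (4,1)_6 → 4² + 1² = 17
17 = (2,5)_6 → 2² + 5² = 29

29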